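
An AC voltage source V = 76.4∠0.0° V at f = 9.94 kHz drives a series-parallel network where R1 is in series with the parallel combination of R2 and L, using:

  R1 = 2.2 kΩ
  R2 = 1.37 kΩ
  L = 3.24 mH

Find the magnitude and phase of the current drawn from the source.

Step 1 — Angular frequency: ω = 2π·f = 2π·9940 = 6.245e+04 rad/s.
Step 2 — Component impedances:
  R1: Z = R = 2200 Ω
  R2: Z = R = 1370 Ω
  L: Z = jωL = j·6.245e+04·0.00324 = 0 + j202.4 Ω
Step 3 — Parallel branch: R2 || L = 1/(1/R2 + 1/L) = 29.25 + j198 Ω.
Step 4 — Series with R1: Z_total = R1 + (R2 || L) = 2229 + j198 Ω = 2238∠5.1° Ω.
Step 5 — Source phasor: V = 76.4∠0.0° V = 76.4 V.
Step 6 — Ohm's law: I = V / Z_total = (76.4) / (2229 + j198) = 0.034 - j0.003021 A.
Step 7 — Convert to polar: |I| = 0.03414 A, ∠I = -5.1°.

I = 0.03414∠-5.1° A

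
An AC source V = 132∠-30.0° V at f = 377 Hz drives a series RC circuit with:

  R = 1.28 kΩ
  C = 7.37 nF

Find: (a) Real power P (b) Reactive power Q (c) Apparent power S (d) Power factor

Step 1 — Angular frequency: ω = 2π·f = 2π·377 = 2369 rad/s.
Step 2 — Component impedances:
  R: Z = R = 1280 Ω
  C: Z = 1/(jωC) = -j/(ω·C) = 0 - j5.728e+04 Ω
Step 3 — Series combination: Z_total = R + C = 1280 - j5.728e+04 Ω = 5.73e+04∠-88.7° Ω.
Step 4 — Source phasor: V = 132∠-30.0° V = 114.3 - j66 V.
Step 5 — Current: I = V / Z = 0.001196 + j0.001969 A = 0.002304∠58.7° A.
Step 6 — Complex power: S = V·I* = 0.006794 - j0.304 VA.
Step 7 — Real power: P = Re(S) = 0.006794 W.
Step 8 — Reactive power: Q = Im(S) = -0.304 VAR.
Step 9 — Apparent power: |S| = 0.3041 VA.
Step 10 — Power factor: PF = P/|S| = 0.02234 (leading).

(a) P = 0.006794 W  (b) Q = -0.304 VAR  (c) S = 0.3041 VA  (d) PF = 0.02234 (leading)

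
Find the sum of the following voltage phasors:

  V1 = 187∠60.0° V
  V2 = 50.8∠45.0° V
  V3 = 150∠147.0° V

Step 1 — Convert each phasor to rectangular form:
  V1 = 187·(cos(60.0°) + j·sin(60.0°)) = 93.5 + j161.9 V
  V2 = 50.8·(cos(45.0°) + j·sin(45.0°)) = 35.92 + j35.92 V
  V3 = 150·(cos(147.0°) + j·sin(147.0°)) = -125.8 + j81.7 V
Step 2 — Sum components: V_total = 3.62 + j279.6 V.
Step 3 — Convert to polar: |V_total| = 279.6 V, ∠V_total = 89.3°.

V_total = 279.6∠89.3° V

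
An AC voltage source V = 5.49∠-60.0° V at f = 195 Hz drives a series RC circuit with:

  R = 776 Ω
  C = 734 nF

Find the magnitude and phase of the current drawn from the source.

Step 1 — Angular frequency: ω = 2π·f = 2π·195 = 1225 rad/s.
Step 2 — Component impedances:
  R: Z = R = 776 Ω
  C: Z = 1/(jωC) = -j/(ω·C) = 0 - j1112 Ω
Step 3 — Series combination: Z_total = R + C = 776 - j1112 Ω = 1356∠-55.1° Ω.
Step 4 — Source phasor: V = 5.49∠-60.0° V = 2.745 - j4.754 V.
Step 5 — Ohm's law: I = V / Z_total = (2.745 - j4.754) / (776 - j1112) = 0.004034 - j0.0003465 A.
Step 6 — Convert to polar: |I| = 0.004049 A, ∠I = -4.9°.

I = 0.004049∠-4.9° A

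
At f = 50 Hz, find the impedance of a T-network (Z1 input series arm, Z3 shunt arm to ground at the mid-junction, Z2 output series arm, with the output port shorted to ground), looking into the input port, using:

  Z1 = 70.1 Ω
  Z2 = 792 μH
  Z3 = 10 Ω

Step 1 — Angular frequency: ω = 2π·f = 2π·50 = 314.2 rad/s.
Step 2 — Component impedances:
  Z1: Z = R = 70.1 Ω
  Z2: Z = jωL = j·314.2·0.000792 = 0 + j0.2488 Ω
  Z3: Z = R = 10 Ω
Step 3 — With the output port shorted to ground, the output series arm Z2 runs from the junction to ground; the shunt arm Z3 also runs from the junction to ground. They appear in parallel: Z3 || Z2 = 0.006187 + j0.2487 Ω.
Step 4 — Series with input arm Z1: Z_in = Z1 + (Z3 || Z2) = 70.11 + j0.2487 Ω = 70.11∠0.2° Ω.

Z = 70.11 + j0.2487 Ω = 70.11∠0.2° Ω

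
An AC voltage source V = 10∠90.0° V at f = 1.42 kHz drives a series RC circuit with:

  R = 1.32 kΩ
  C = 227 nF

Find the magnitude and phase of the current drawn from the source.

Step 1 — Angular frequency: ω = 2π·f = 2π·1420 = 8922 rad/s.
Step 2 — Component impedances:
  R: Z = R = 1320 Ω
  C: Z = 1/(jωC) = -j/(ω·C) = 0 - j493.7 Ω
Step 3 — Series combination: Z_total = R + C = 1320 - j493.7 Ω = 1409∠-20.5° Ω.
Step 4 — Source phasor: V = 10∠90.0° V = 0 + j10 V.
Step 5 — Ohm's law: I = V / Z_total = (0 + j10) / (1320 - j493.7) = -0.002486 + j0.006646 A.
Step 6 — Convert to polar: |I| = 0.007096 A, ∠I = 110.5°.

I = 0.007096∠110.5° A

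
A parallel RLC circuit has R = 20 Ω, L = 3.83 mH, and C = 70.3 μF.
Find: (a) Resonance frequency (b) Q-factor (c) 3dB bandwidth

Step 1 — Resonance: ω₀ = 1/√(LC) = 1/√(0.00383·7.03e-05) = 1927 rad/s.
Step 2 — f₀ = ω₀/(2π) = 306.7 Hz.
Step 3 — Parallel Q: Q = R/(ω₀L) = 20/(1927·0.00383) = 2.71.
Step 4 — Bandwidth: Δω = ω₀/Q = 711.2 rad/s; BW = Δω/(2π) = 113.2 Hz.

(a) f₀ = 306.7 Hz  (b) Q = 2.71  (c) BW = 113.2 Hz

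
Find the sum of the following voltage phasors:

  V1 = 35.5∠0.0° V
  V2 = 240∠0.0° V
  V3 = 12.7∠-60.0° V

Step 1 — Convert each phasor to rectangular form:
  V1 = 35.5·(cos(0.0°) + j·sin(0.0°)) = 35.5 V
  V2 = 240·(cos(0.0°) + j·sin(0.0°)) = 240 V
  V3 = 12.7·(cos(-60.0°) + j·sin(-60.0°)) = 6.35 - j11 V
Step 2 — Sum components: V_total = 281.9 - j11 V.
Step 3 — Convert to polar: |V_total| = 282.1 V, ∠V_total = -2.2°.

V_total = 282.1∠-2.2° V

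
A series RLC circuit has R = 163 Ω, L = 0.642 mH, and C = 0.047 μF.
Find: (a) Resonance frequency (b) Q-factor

Step 1 — Resonance condition Im(Z)=0 gives ω₀ = 1/√(LC).
Step 2 — ω₀ = 1/√(0.000642·4.7e-08) = 1.82e+05 rad/s.
Step 3 — f₀ = ω₀/(2π) = 2.897e+04 Hz.
Step 4 — Series Q: Q = ω₀L/R = 1.82e+05·0.000642/163 = 0.717.

(a) f₀ = 2.897e+04 Hz  (b) Q = 0.717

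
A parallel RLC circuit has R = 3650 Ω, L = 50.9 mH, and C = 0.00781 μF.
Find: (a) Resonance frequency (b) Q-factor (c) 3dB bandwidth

Step 1 — Resonance: ω₀ = 1/√(LC) = 1/√(0.0509·7.81e-09) = 5.016e+04 rad/s.
Step 2 — f₀ = ω₀/(2π) = 7982 Hz.
Step 3 — Parallel Q: Q = R/(ω₀L) = 3650/(5.016e+04·0.0509) = 1.43.
Step 4 — Bandwidth: Δω = ω₀/Q = 3.508e+04 rad/s; BW = Δω/(2π) = 5583 Hz.

(a) f₀ = 7982 Hz  (b) Q = 1.43  (c) BW = 5583 Hz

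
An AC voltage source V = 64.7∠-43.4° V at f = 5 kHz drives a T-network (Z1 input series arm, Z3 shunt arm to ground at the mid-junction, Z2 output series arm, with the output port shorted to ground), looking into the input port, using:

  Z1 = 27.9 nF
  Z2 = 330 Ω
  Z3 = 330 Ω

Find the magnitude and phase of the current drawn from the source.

Step 1 — Angular frequency: ω = 2π·f = 2π·5000 = 3.142e+04 rad/s.
Step 2 — Component impedances:
  Z1: Z = 1/(jωC) = -j/(ω·C) = 0 - j1141 Ω
  Z2: Z = R = 330 Ω
  Z3: Z = R = 330 Ω
Step 3 — With the output port shorted to ground, the output series arm Z2 runs from the junction to ground; the shunt arm Z3 also runs from the junction to ground. They appear in parallel: Z3 || Z2 = 165 Ω.
Step 4 — Series with input arm Z1: Z_in = Z1 + (Z3 || Z2) = 165 - j1141 Ω = 1153∠-81.8° Ω.
Step 5 — Source phasor: V = 64.7∠-43.4° V = 47.01 - j44.45 V.
Step 6 — Ohm's law: I = V / Z_total = (47.01 - j44.45) / (165 - j1141) = 0.044 + j0.03484 A.
Step 7 — Convert to polar: |I| = 0.05613 A, ∠I = 38.4°.

I = 0.05613∠38.4° A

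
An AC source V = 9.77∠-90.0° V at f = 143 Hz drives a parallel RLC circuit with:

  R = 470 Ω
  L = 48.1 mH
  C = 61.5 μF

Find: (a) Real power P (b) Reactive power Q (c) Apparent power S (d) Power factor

Step 1 — Angular frequency: ω = 2π·f = 2π·143 = 898.5 rad/s.
Step 2 — Component impedances:
  R: Z = R = 470 Ω
  L: Z = jωL = j·898.5·0.0481 = 0 + j43.22 Ω
  C: Z = 1/(jωC) = -j/(ω·C) = 0 - j18.1 Ω
Step 3 — Parallel combination: 1/Z_total = 1/R + 1/L + 1/C; Z_total = 2.053 - j31 Ω = 31.07∠-86.2° Ω.
Step 4 — Source phasor: V = 9.77∠-90.0° V = 0 - j9.77 V.
Step 5 — Current: I = V / Z = 0.3138 - j0.02079 A = 0.3145∠-3.8° A.
Step 6 — Complex power: S = V·I* = 0.2031 - j3.066 VA.
Step 7 — Real power: P = Re(S) = 0.2031 W.
Step 8 — Reactive power: Q = Im(S) = -3.066 VAR.
Step 9 — Apparent power: |S| = 3.073 VA.
Step 10 — Power factor: PF = P/|S| = 0.0661 (leading).

(a) P = 0.2031 W  (b) Q = -3.066 VAR  (c) S = 3.073 VA  (d) PF = 0.0661 (leading)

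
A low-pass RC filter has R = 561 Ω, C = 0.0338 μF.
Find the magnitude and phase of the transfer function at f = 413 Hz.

Step 1 — Angular frequency: ω = 2π·413 = 2595 rad/s.
Step 2 — Transfer function: H(jω) = 1/(1 + jωRC).
Step 3 — Denominator: 1 + jωRC = 1 + j·2595·561·3.38e-08 = 1 + j0.04921.
Step 4 — H = 0.9976 - j0.04909.
Step 5 — Magnitude: |H| = 0.9988 (-0.0 dB); phase: φ = -2.8°.

|H| = 0.9988 (-0.0 dB), φ = -2.8°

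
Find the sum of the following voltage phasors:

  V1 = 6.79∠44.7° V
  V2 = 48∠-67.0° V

Step 1 — Convert each phasor to rectangular form:
  V1 = 6.79·(cos(44.7°) + j·sin(44.7°)) = 4.826 + j4.776 V
  V2 = 48·(cos(-67.0°) + j·sin(-67.0°)) = 18.76 - j44.18 V
Step 2 — Sum components: V_total = 23.58 - j39.41 V.
Step 3 — Convert to polar: |V_total| = 45.92 V, ∠V_total = -59.1°.

V_total = 45.92∠-59.1° V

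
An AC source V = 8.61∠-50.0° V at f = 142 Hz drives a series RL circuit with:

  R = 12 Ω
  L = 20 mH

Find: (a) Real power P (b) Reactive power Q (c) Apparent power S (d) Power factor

Step 1 — Angular frequency: ω = 2π·f = 2π·142 = 892.2 rad/s.
Step 2 — Component impedances:
  R: Z = R = 12 Ω
  L: Z = jωL = j·892.2·0.02 = 0 + j17.84 Ω
Step 3 — Series combination: Z_total = R + L = 12 + j17.84 Ω = 21.5∠56.1° Ω.
Step 4 — Source phasor: V = 8.61∠-50.0° V = 5.534 - j6.596 V.
Step 5 — Current: I = V / Z = -0.1109 - j0.3847 A = 0.4004∠-106.1° A.
Step 6 — Complex power: S = V·I* = 1.924 + j2.861 VA.
Step 7 — Real power: P = Re(S) = 1.924 W.
Step 8 — Reactive power: Q = Im(S) = 2.861 VAR.
Step 9 — Apparent power: |S| = 3.447 VA.
Step 10 — Power factor: PF = P/|S| = 0.558 (lagging).

(a) P = 1.924 W  (b) Q = 2.861 VAR  (c) S = 3.447 VA  (d) PF = 0.558 (lagging)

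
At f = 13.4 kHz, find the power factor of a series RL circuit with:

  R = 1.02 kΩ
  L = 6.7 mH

Step 1 — Angular frequency: ω = 2π·f = 2π·1.34e+04 = 8.419e+04 rad/s.
Step 2 — Component impedances:
  R: Z = R = 1020 Ω
  L: Z = jωL = j·8.419e+04·0.0067 = 0 + j564.1 Ω
Step 3 — Series combination: Z_total = R + L = 1020 + j564.1 Ω = 1166∠28.9° Ω.
Step 4 — Power factor: PF = cos(φ) = Re(Z)/|Z| = 1020/1165.6 = 0.8751.
Step 5 — Type: Im(Z) = 564.1 ⇒ lagging (phase φ = 28.9°).

PF = 0.8751 (lagging, φ = 28.9°)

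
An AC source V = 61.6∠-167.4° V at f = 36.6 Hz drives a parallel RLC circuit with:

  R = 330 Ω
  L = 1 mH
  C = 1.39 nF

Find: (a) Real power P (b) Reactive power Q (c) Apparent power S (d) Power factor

Step 1 — Angular frequency: ω = 2π·f = 2π·36.6 = 230 rad/s.
Step 2 — Component impedances:
  R: Z = R = 330 Ω
  L: Z = jωL = j·230·0.001 = 0 + j0.23 Ω
  C: Z = 1/(jωC) = -j/(ω·C) = 0 - j3.128e+06 Ω
Step 3 — Parallel combination: 1/Z_total = 1/R + 1/L + 1/C; Z_total = 0.0001603 + j0.23 Ω = 0.23∠90.0° Ω.
Step 4 — Source phasor: V = 61.6∠-167.4° V = -60.12 - j13.44 V.
Step 5 — Current: I = V / Z = -58.62 + j261.4 A = 267.9∠102.6° A.
Step 6 — Complex power: S = V·I* = 11.5 + j1.65e+04 VA.
Step 7 — Real power: P = Re(S) = 11.5 W.
Step 8 — Reactive power: Q = Im(S) = 1.65e+04 VAR.
Step 9 — Apparent power: |S| = 1.65e+04 VA.
Step 10 — Power factor: PF = P/|S| = 0.0006969 (lagging).

(a) P = 11.5 W  (b) Q = 1.65e+04 VAR  (c) S = 1.65e+04 VA  (d) PF = 0.0006969 (lagging)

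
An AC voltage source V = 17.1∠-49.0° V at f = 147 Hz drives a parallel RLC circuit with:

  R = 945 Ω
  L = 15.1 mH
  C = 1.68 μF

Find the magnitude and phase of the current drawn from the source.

Step 1 — Angular frequency: ω = 2π·f = 2π·147 = 923.6 rad/s.
Step 2 — Component impedances:
  R: Z = R = 945 Ω
  L: Z = jωL = j·923.6·0.0151 = 0 + j13.95 Ω
  C: Z = 1/(jωC) = -j/(ω·C) = 0 - j644.5 Ω
Step 3 — Parallel combination: 1/Z_total = 1/R + 1/L + 1/C; Z_total = 0.215 + j14.25 Ω = 14.25∠89.1° Ω.
Step 4 — Source phasor: V = 17.1∠-49.0° V = 11.22 - j12.91 V.
Step 5 — Ohm's law: I = V / Z_total = (11.22 - j12.91) / (0.215 + j14.25) = -0.8934 - j0.8006 A.
Step 6 — Convert to polar: |I| = 1.2 A, ∠I = -138.1°.

I = 1.2∠-138.1° A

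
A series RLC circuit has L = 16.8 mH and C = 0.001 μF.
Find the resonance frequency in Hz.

Step 1 — Resonance condition Im(Z)=0 gives ω₀ = 1/√(LC).
Step 2 — ω₀ = 1/√(0.0168·1e-09) = 2.44e+05 rad/s.
Step 3 — f₀ = ω₀/(2π) = 3.883e+04 Hz.

f₀ = 3.883e+04 Hz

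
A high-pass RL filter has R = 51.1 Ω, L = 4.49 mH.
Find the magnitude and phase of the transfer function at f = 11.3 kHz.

Step 1 — Angular frequency: ω = 2π·1.13e+04 = 7.1e+04 rad/s.
Step 2 — Transfer function: H(jω) = jωL/(R + jωL).
Step 3 — Numerator jωL = j·318.8; denominator R + jωL = 51.1 + j318.8.
Step 4 — H = 0.9749 + j0.1563.
Step 5 — Magnitude: |H| = 0.9874 (-0.1 dB); phase: φ = 9.1°.

|H| = 0.9874 (-0.1 dB), φ = 9.1°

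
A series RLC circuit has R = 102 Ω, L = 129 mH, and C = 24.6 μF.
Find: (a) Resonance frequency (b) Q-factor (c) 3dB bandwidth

Step 1 — Resonance condition Im(Z)=0 gives ω₀ = 1/√(LC).
Step 2 — ω₀ = 1/√(0.129·2.46e-05) = 561.4 rad/s.
Step 3 — f₀ = ω₀/(2π) = 89.34 Hz.
Step 4 — Series Q: Q = ω₀L/R = 561.4·0.129/102 = 0.7099.
Step 5 — 3dB bandwidth: Δω = ω₀/Q = 790.7 rad/s; BW = Δω/(2π) = 125.8 Hz.

(a) f₀ = 89.34 Hz  (b) Q = 0.7099  (c) BW = 125.8 Hz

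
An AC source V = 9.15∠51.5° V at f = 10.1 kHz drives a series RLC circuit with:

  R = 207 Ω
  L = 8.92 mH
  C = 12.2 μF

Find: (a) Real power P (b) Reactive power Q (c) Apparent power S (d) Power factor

Step 1 — Angular frequency: ω = 2π·f = 2π·1.01e+04 = 6.346e+04 rad/s.
Step 2 — Component impedances:
  R: Z = R = 207 Ω
  L: Z = jωL = j·6.346e+04·0.00892 = 0 + j566.1 Ω
  C: Z = 1/(jωC) = -j/(ω·C) = 0 - j1.292 Ω
Step 3 — Series combination: Z_total = R + L + C = 207 + j564.8 Ω = 601.5∠69.9° Ω.
Step 4 — Source phasor: V = 9.15∠51.5° V = 5.696 + j7.161 V.
Step 5 — Current: I = V / Z = 0.01444 - j0.004794 A = 0.01521∠-18.4° A.
Step 6 — Complex power: S = V·I* = 0.0479 + j0.1307 VA.
Step 7 — Real power: P = Re(S) = 0.0479 W.
Step 8 — Reactive power: Q = Im(S) = 0.1307 VAR.
Step 9 — Apparent power: |S| = 0.1392 VA.
Step 10 — Power factor: PF = P/|S| = 0.3441 (lagging).

(a) P = 0.0479 W  (b) Q = 0.1307 VAR  (c) S = 0.1392 VA  (d) PF = 0.3441 (lagging)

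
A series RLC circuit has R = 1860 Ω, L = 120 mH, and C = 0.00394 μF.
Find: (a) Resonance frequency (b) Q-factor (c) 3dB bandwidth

Step 1 — Resonance condition Im(Z)=0 gives ω₀ = 1/√(LC).
Step 2 — ω₀ = 1/√(0.12·3.94e-09) = 4.599e+04 rad/s.
Step 3 — f₀ = ω₀/(2π) = 7319 Hz.
Step 4 — Series Q: Q = ω₀L/R = 4.599e+04·0.12/1860 = 2.967.
Step 5 — 3dB bandwidth: Δω = ω₀/Q = 1.55e+04 rad/s; BW = Δω/(2π) = 2467 Hz.

(a) f₀ = 7319 Hz  (b) Q = 2.967  (c) BW = 2467 Hz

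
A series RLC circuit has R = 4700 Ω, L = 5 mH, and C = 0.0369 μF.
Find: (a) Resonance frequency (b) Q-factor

Step 1 — Resonance condition Im(Z)=0 gives ω₀ = 1/√(LC).
Step 2 — ω₀ = 1/√(0.005·3.69e-08) = 7.362e+04 rad/s.
Step 3 — f₀ = ω₀/(2π) = 1.172e+04 Hz.
Step 4 — Series Q: Q = ω₀L/R = 7.362e+04·0.005/4700 = 0.07832.

(a) f₀ = 1.172e+04 Hz  (b) Q = 0.07832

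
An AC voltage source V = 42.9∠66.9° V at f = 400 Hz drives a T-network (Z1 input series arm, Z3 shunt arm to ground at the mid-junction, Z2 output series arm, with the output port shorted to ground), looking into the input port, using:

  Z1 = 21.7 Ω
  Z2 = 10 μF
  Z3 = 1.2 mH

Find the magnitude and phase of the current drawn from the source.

Step 1 — Angular frequency: ω = 2π·f = 2π·400 = 2513 rad/s.
Step 2 — Component impedances:
  Z1: Z = R = 21.7 Ω
  Z2: Z = 1/(jωC) = -j/(ω·C) = 0 - j39.79 Ω
  Z3: Z = jωL = j·2513·0.0012 = 0 + j3.016 Ω
Step 3 — With the output port shorted to ground, the output series arm Z2 runs from the junction to ground; the shunt arm Z3 also runs from the junction to ground. They appear in parallel: Z3 || Z2 = 0 + j3.263 Ω.
Step 4 — Series with input arm Z1: Z_in = Z1 + (Z3 || Z2) = 21.7 + j3.263 Ω = 21.94∠8.6° Ω.
Step 5 — Source phasor: V = 42.9∠66.9° V = 16.83 + j39.46 V.
Step 6 — Ohm's law: I = V / Z_total = (16.83 + j39.46) / (21.7 + j3.263) = 1.026 + j1.664 A.
Step 7 — Convert to polar: |I| = 1.955 A, ∠I = 58.3°.

I = 1.955∠58.3° A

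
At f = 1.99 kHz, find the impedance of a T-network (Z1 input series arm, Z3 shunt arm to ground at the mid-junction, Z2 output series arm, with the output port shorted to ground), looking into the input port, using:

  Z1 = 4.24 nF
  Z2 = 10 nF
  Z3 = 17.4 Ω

Step 1 — Angular frequency: ω = 2π·f = 2π·1990 = 1.25e+04 rad/s.
Step 2 — Component impedances:
  Z1: Z = 1/(jωC) = -j/(ω·C) = 0 - j1.886e+04 Ω
  Z2: Z = 1/(jωC) = -j/(ω·C) = 0 - j7998 Ω
  Z3: Z = R = 17.4 Ω
Step 3 — With the output port shorted to ground, the output series arm Z2 runs from the junction to ground; the shunt arm Z3 also runs from the junction to ground. They appear in parallel: Z3 || Z2 = 17.4 - j0.03786 Ω.
Step 4 — Series with input arm Z1: Z_in = Z1 + (Z3 || Z2) = 17.4 - j1.886e+04 Ω = 1.886e+04∠-89.9° Ω.

Z = 17.4 - j1.886e+04 Ω = 1.886e+04∠-89.9° Ω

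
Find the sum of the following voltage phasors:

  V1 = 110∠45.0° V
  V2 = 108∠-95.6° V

Step 1 — Convert each phasor to rectangular form:
  V1 = 110·(cos(45.0°) + j·sin(45.0°)) = 77.78 + j77.78 V
  V2 = 108·(cos(-95.6°) + j·sin(-95.6°)) = -10.54 - j107.5 V
Step 2 — Sum components: V_total = 67.24 - j29.7 V.
Step 3 — Convert to polar: |V_total| = 73.51 V, ∠V_total = -23.8°.

V_total = 73.51∠-23.8° V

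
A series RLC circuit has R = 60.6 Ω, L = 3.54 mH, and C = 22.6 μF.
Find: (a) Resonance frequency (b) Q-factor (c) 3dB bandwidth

Step 1 — Resonance: ω₀ = 1/√(LC) = 1/√(0.00354·2.26e-05) = 3535 rad/s.
Step 2 — f₀ = ω₀/(2π) = 562.7 Hz.
Step 3 — Series Q: Q = ω₀L/R = 3535·0.00354/60.6 = 0.2065.
Step 4 — Bandwidth: Δω = ω₀/Q = 1.712e+04 rad/s; BW = Δω/(2π) = 2725 Hz.

(a) f₀ = 562.7 Hz  (b) Q = 0.2065  (c) BW = 2725 Hz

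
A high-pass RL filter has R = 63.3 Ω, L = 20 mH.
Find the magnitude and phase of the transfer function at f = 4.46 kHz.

Step 1 — Angular frequency: ω = 2π·4460 = 2.802e+04 rad/s.
Step 2 — Transfer function: H(jω) = jωL/(R + jωL).
Step 3 — Numerator jωL = j·560.5; denominator R + jωL = 63.3 + j560.5.
Step 4 — H = 0.9874 + j0.1115.
Step 5 — Magnitude: |H| = 0.9937 (-0.1 dB); phase: φ = 6.4°.

|H| = 0.9937 (-0.1 dB), φ = 6.4°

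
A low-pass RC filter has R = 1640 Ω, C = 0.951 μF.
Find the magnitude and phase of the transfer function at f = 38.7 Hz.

Step 1 — Angular frequency: ω = 2π·38.7 = 243.2 rad/s.
Step 2 — Transfer function: H(jω) = 1/(1 + jωRC).
Step 3 — Denominator: 1 + jωRC = 1 + j·243.2·1640·9.51e-07 = 1 + j0.3792.
Step 4 — H = 0.8743 - j0.3316.
Step 5 — Magnitude: |H| = 0.935 (-0.6 dB); phase: φ = -20.8°.

|H| = 0.935 (-0.6 dB), φ = -20.8°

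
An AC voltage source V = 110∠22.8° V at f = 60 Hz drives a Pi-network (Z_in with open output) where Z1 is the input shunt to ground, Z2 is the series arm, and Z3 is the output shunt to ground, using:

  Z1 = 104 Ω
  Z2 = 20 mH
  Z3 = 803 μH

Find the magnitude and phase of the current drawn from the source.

Step 1 — Angular frequency: ω = 2π·f = 2π·60 = 377 rad/s.
Step 2 — Component impedances:
  Z1: Z = R = 104 Ω
  Z2: Z = jωL = j·377·0.02 = 0 + j7.54 Ω
  Z3: Z = jωL = j·377·0.000803 = 0 + j0.3027 Ω
Step 3 — With open output, the series arm Z2 and the output shunt Z3 appear in series to ground: Z2 + Z3 = 0 + j7.843 Ω.
Step 4 — Parallel with input shunt Z1: Z_in = Z1 || (Z2 + Z3) = 0.5881 + j7.798 Ω = 7.82∠85.7° Ω.
Step 5 — Source phasor: V = 110∠22.8° V = 101.4 + j42.63 V.
Step 6 — Ohm's law: I = V / Z_total = (101.4 + j42.63) / (0.5881 + j7.798) = 6.41 - j12.52 A.
Step 7 — Convert to polar: |I| = 14.07 A, ∠I = -62.9°.

I = 14.07∠-62.9° A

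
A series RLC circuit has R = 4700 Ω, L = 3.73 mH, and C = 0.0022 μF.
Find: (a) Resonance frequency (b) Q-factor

Step 1 — Resonance condition Im(Z)=0 gives ω₀ = 1/√(LC).
Step 2 — ω₀ = 1/√(0.00373·2.2e-09) = 3.491e+05 rad/s.
Step 3 — f₀ = ω₀/(2π) = 5.556e+04 Hz.
Step 4 — Series Q: Q = ω₀L/R = 3.491e+05·0.00373/4700 = 0.277.

(a) f₀ = 5.556e+04 Hz  (b) Q = 0.277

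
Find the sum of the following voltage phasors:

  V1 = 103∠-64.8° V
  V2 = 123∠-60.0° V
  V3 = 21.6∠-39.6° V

Step 1 — Convert each phasor to rectangular form:
  V1 = 103·(cos(-64.8°) + j·sin(-64.8°)) = 43.86 - j93.2 V
  V2 = 123·(cos(-60.0°) + j·sin(-60.0°)) = 61.5 - j106.5 V
  V3 = 21.6·(cos(-39.6°) + j·sin(-39.6°)) = 16.64 - j13.77 V
Step 2 — Sum components: V_total = 122 - j213.5 V.
Step 3 — Convert to polar: |V_total| = 245.9 V, ∠V_total = -60.3°.

V_total = 245.9∠-60.3° V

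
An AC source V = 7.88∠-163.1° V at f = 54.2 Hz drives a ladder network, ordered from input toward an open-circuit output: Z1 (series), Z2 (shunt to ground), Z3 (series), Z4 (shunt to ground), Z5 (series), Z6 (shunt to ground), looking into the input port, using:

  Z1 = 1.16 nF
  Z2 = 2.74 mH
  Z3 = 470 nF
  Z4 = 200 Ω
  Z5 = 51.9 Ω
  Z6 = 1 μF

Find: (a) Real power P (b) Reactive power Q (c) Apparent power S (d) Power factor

Step 1 — Angular frequency: ω = 2π·f = 2π·54.2 = 340.5 rad/s.
Step 2 — Component impedances:
  Z1: Z = 1/(jωC) = -j/(ω·C) = 0 - j2.531e+06 Ω
  Z2: Z = jωL = j·340.5·0.00274 = 0 + j0.9331 Ω
  Z3: Z = 1/(jωC) = -j/(ω·C) = 0 - j6248 Ω
  Z4: Z = R = 200 Ω
  Z5: Z = R = 51.9 Ω
  Z6: Z = 1/(jωC) = -j/(ω·C) = 0 - j2936 Ω
Step 3 — Ladder network (open output): work backward from the far end, alternating series and parallel combinations. Z_in = 0 - j2.531e+06 Ω = 2.531e+06∠-90.0° Ω.
Step 4 — Source phasor: V = 7.88∠-163.1° V = -7.54 - j2.291 V.
Step 5 — Current: I = V / Z = 9.049e-07 - j2.978e-06 A = 3.113e-06∠-73.1° A.
Step 6 — Complex power: S = V·I* = 0 - j2.453e-05 VA.
Step 7 — Real power: P = Re(S) = 0 W.
Step 8 — Reactive power: Q = Im(S) = -2.453e-05 VAR.
Step 9 — Apparent power: |S| = 2.453e-05 VA.
Step 10 — Power factor: PF = P/|S| = 0 (leading).

(a) P = 0 W  (b) Q = -2.453e-05 VAR  (c) S = 2.453e-05 VA  (d) PF = 0 (leading)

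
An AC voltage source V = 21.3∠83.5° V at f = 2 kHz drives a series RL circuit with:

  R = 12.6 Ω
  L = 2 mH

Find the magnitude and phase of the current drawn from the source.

Step 1 — Angular frequency: ω = 2π·f = 2π·2000 = 1.257e+04 rad/s.
Step 2 — Component impedances:
  R: Z = R = 12.6 Ω
  L: Z = jωL = j·1.257e+04·0.002 = 0 + j25.13 Ω
Step 3 — Series combination: Z_total = R + L = 12.6 + j25.13 Ω = 28.11∠63.4° Ω.
Step 4 — Source phasor: V = 21.3∠83.5° V = 2.411 + j21.16 V.
Step 5 — Ohm's law: I = V / Z_total = (2.411 + j21.16) / (12.6 + j25.13) = 0.7114 + j0.2607 A.
Step 6 — Convert to polar: |I| = 0.7576 A, ∠I = 20.1°.

I = 0.7576∠20.1° A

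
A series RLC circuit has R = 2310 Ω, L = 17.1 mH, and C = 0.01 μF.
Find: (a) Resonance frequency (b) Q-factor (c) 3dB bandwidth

Step 1 — Resonance: ω₀ = 1/√(LC) = 1/√(0.0171·1e-08) = 7.647e+04 rad/s.
Step 2 — f₀ = ω₀/(2π) = 1.217e+04 Hz.
Step 3 — Series Q: Q = ω₀L/R = 7.647e+04·0.0171/2310 = 0.5661.
Step 4 — Bandwidth: Δω = ω₀/Q = 1.351e+05 rad/s; BW = Δω/(2π) = 2.15e+04 Hz.

(a) f₀ = 1.217e+04 Hz  (b) Q = 0.5661  (c) BW = 2.15e+04 Hz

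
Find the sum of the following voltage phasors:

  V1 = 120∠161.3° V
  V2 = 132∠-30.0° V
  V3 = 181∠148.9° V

Step 1 — Convert each phasor to rectangular form:
  V1 = 120·(cos(161.3°) + j·sin(161.3°)) = -113.7 + j38.47 V
  V2 = 132·(cos(-30.0°) + j·sin(-30.0°)) = 114.3 - j66 V
  V3 = 181·(cos(148.9°) + j·sin(148.9°)) = -155 + j93.49 V
Step 2 — Sum components: V_total = -154.3 + j65.97 V.
Step 3 — Convert to polar: |V_total| = 167.8 V, ∠V_total = 156.9°.

V_total = 167.8∠156.9° V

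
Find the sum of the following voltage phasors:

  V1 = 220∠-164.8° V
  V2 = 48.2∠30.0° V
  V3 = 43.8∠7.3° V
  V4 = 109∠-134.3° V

Step 1 — Convert each phasor to rectangular form:
  V1 = 220·(cos(-164.8°) + j·sin(-164.8°)) = -212.3 - j57.68 V
  V2 = 48.2·(cos(30.0°) + j·sin(30.0°)) = 41.74 + j24.1 V
  V3 = 43.8·(cos(7.3°) + j·sin(7.3°)) = 43.44 + j5.565 V
  V4 = 109·(cos(-134.3°) + j·sin(-134.3°)) = -76.13 - j78.01 V
Step 2 — Sum components: V_total = -203.2 - j106 V.
Step 3 — Convert to polar: |V_total| = 229.2 V, ∠V_total = -152.5°.

V_total = 229.2∠-152.5° V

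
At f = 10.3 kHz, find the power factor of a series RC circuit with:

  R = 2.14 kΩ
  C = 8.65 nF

Step 1 — Angular frequency: ω = 2π·f = 2π·1.03e+04 = 6.472e+04 rad/s.
Step 2 — Component impedances:
  R: Z = R = 2140 Ω
  C: Z = 1/(jωC) = -j/(ω·C) = 0 - j1786 Ω
Step 3 — Series combination: Z_total = R + C = 2140 - j1786 Ω = 2788∠-39.9° Ω.
Step 4 — Power factor: PF = cos(φ) = Re(Z)/|Z| = 2140/2787.6 = 0.7677.
Step 5 — Type: Im(Z) = -1786 ⇒ leading (phase φ = -39.9°).

PF = 0.7677 (leading, φ = -39.9°)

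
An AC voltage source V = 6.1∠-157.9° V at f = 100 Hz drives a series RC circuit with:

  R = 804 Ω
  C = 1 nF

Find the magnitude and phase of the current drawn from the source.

Step 1 — Angular frequency: ω = 2π·f = 2π·100 = 628.3 rad/s.
Step 2 — Component impedances:
  R: Z = R = 804 Ω
  C: Z = 1/(jωC) = -j/(ω·C) = 0 - j1.592e+06 Ω
Step 3 — Series combination: Z_total = R + C = 804 - j1.592e+06 Ω = 1.592e+06∠-90.0° Ω.
Step 4 — Source phasor: V = 6.1∠-157.9° V = -5.652 - j2.295 V.
Step 5 — Ohm's law: I = V / Z_total = (-5.652 - j2.295) / (804 - j1.592e+06) = 1.44e-06 - j3.552e-06 A.
Step 6 — Convert to polar: |I| = 3.833e-06 A, ∠I = -67.9°.

I = 3.833e-06∠-67.9° A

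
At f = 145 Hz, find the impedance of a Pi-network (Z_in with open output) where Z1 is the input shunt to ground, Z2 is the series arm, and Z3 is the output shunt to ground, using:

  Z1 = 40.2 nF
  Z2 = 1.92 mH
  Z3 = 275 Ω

Step 1 — Angular frequency: ω = 2π·f = 2π·145 = 911.1 rad/s.
Step 2 — Component impedances:
  Z1: Z = 1/(jωC) = -j/(ω·C) = 0 - j2.73e+04 Ω
  Z2: Z = jωL = j·911.1·0.00192 = 0 + j1.749 Ω
  Z3: Z = R = 275 Ω
Step 3 — With open output, the series arm Z2 and the output shunt Z3 appear in series to ground: Z2 + Z3 = 275 + j1.749 Ω.
Step 4 — Parallel with input shunt Z1: Z_in = Z1 || (Z2 + Z3) = 275 - j1.021 Ω = 275∠-0.2° Ω.

Z = 275 - j1.021 Ω = 275∠-0.2° Ω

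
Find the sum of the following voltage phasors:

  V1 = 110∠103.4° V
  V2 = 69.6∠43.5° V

Step 1 — Convert each phasor to rectangular form:
  V1 = 110·(cos(103.4°) + j·sin(103.4°)) = -25.49 + j107 V
  V2 = 69.6·(cos(43.5°) + j·sin(43.5°)) = 50.49 + j47.91 V
Step 2 — Sum components: V_total = 24.99 + j154.9 V.
Step 3 — Convert to polar: |V_total| = 156.9 V, ∠V_total = 80.8°.

V_total = 156.9∠80.8° V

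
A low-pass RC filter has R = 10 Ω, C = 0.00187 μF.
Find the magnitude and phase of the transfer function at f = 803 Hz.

Step 1 — Angular frequency: ω = 2π·803 = 5045 rad/s.
Step 2 — Transfer function: H(jω) = 1/(1 + jωRC).
Step 3 — Denominator: 1 + jωRC = 1 + j·5045·10·1.87e-09 = 1 + j9.435e-05.
Step 4 — H = 1 - j9.435e-05.
Step 5 — Magnitude: |H| = 1 (-0.0 dB); phase: φ = -0.0°.

|H| = 1 (-0.0 dB), φ = -0.0°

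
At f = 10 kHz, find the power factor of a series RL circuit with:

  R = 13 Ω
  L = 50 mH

Step 1 — Angular frequency: ω = 2π·f = 2π·1e+04 = 6.283e+04 rad/s.
Step 2 — Component impedances:
  R: Z = R = 13 Ω
  L: Z = jωL = j·6.283e+04·0.05 = 0 + j3142 Ω
Step 3 — Series combination: Z_total = R + L = 13 + j3142 Ω = 3142∠89.8° Ω.
Step 4 — Power factor: PF = cos(φ) = Re(Z)/|Z| = 13/3141.6 = 0.004138.
Step 5 — Type: Im(Z) = 3142 ⇒ lagging (phase φ = 89.8°).

PF = 0.004138 (lagging, φ = 89.8°)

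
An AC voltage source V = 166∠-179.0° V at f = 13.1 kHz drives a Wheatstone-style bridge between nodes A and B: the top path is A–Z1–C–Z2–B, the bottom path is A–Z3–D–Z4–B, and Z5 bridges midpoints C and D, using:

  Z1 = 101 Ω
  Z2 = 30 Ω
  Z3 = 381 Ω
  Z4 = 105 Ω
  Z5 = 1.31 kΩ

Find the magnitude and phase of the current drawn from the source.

Step 1 — Angular frequency: ω = 2π·f = 2π·1.31e+04 = 8.231e+04 rad/s.
Step 2 — Component impedances:
  Z1: Z = R = 101 Ω
  Z2: Z = R = 30 Ω
  Z3: Z = R = 381 Ω
  Z4: Z = R = 105 Ω
  Z5: Z = R = 1310 Ω
Step 3 — Bridge requires nodal analysis (the Z5 bridge couples midpoints C and D, so the two paths cannot be reduced to a simple series/parallel combination). Setting node B to ground and injecting 1 A at node A, the 3-node admittance system at A, C, D solves to V_A = Z_AB = 103.2 Ω = 103.2∠0.0° Ω.
Step 4 — Source phasor: V = 166∠-179.0° V = -166 - j2.897 V.
Step 5 — Ohm's law: I = V / Z_total = (-166 - j2.897) / (103.2) = -1.609 - j0.02808 A.
Step 6 — Convert to polar: |I| = 1.609 A, ∠I = -179.0°.

I = 1.609∠-179.0° A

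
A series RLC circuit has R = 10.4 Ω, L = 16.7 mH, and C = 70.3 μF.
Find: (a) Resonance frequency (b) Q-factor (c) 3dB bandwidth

Step 1 — Resonance: ω₀ = 1/√(LC) = 1/√(0.0167·7.03e-05) = 922.9 rad/s.
Step 2 — f₀ = ω₀/(2π) = 146.9 Hz.
Step 3 — Series Q: Q = ω₀L/R = 922.9·0.0167/10.4 = 1.482.
Step 4 — Bandwidth: Δω = ω₀/Q = 622.8 rad/s; BW = Δω/(2π) = 99.11 Hz.

(a) f₀ = 146.9 Hz  (b) Q = 1.482  (c) BW = 99.11 Hz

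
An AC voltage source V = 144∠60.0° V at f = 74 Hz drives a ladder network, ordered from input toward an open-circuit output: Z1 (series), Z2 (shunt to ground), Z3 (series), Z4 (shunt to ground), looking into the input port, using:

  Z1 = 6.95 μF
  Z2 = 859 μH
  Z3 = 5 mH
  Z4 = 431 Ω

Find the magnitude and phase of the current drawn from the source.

Step 1 — Angular frequency: ω = 2π·f = 2π·74 = 465 rad/s.
Step 2 — Component impedances:
  Z1: Z = 1/(jωC) = -j/(ω·C) = 0 - j309.5 Ω
  Z2: Z = jωL = j·465·0.000859 = 0 + j0.3994 Ω
  Z3: Z = jωL = j·465·0.005 = 0 + j2.325 Ω
  Z4: Z = R = 431 Ω
Step 3 — Ladder network (open output): work backward from the far end, alternating series and parallel combinations. Z_in = 0.0003701 - j309.1 Ω = 309.1∠-90.0° Ω.
Step 4 — Source phasor: V = 144∠60.0° V = 72 + j124.7 V.
Step 5 — Ohm's law: I = V / Z_total = (72 + j124.7) / (0.0003701 - j309.1) = -0.4035 + j0.233 A.
Step 6 — Convert to polar: |I| = 0.4659 A, ∠I = 150.0°.

I = 0.4659∠150.0° A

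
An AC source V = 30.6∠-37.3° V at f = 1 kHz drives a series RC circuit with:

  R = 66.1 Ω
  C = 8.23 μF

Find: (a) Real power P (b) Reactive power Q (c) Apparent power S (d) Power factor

Step 1 — Angular frequency: ω = 2π·f = 2π·1000 = 6283 rad/s.
Step 2 — Component impedances:
  R: Z = R = 66.1 Ω
  C: Z = 1/(jωC) = -j/(ω·C) = 0 - j19.34 Ω
Step 3 — Series combination: Z_total = R + C = 66.1 - j19.34 Ω = 68.87∠-16.3° Ω.
Step 4 — Source phasor: V = 30.6∠-37.3° V = 24.34 - j18.54 V.
Step 5 — Current: I = V / Z = 0.4148 - j0.1592 A = 0.4443∠-21.0° A.
Step 6 — Complex power: S = V·I* = 13.05 - j3.818 VA.
Step 7 — Real power: P = Re(S) = 13.05 W.
Step 8 — Reactive power: Q = Im(S) = -3.818 VAR.
Step 9 — Apparent power: |S| = 13.6 VA.
Step 10 — Power factor: PF = P/|S| = 0.9598 (leading).

(a) P = 13.05 W  (b) Q = -3.818 VAR  (c) S = 13.6 VA  (d) PF = 0.9598 (leading)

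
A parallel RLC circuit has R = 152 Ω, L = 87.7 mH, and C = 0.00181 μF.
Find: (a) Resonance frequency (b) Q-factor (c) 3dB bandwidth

Step 1 — Resonance: ω₀ = 1/√(LC) = 1/√(0.0877·1.81e-09) = 7.937e+04 rad/s.
Step 2 — f₀ = ω₀/(2π) = 1.263e+04 Hz.
Step 3 — Parallel Q: Q = R/(ω₀L) = 152/(7.937e+04·0.0877) = 0.02184.
Step 4 — Bandwidth: Δω = ω₀/Q = 3.635e+06 rad/s; BW = Δω/(2π) = 5.785e+05 Hz.

(a) f₀ = 1.263e+04 Hz  (b) Q = 0.02184  (c) BW = 5.785e+05 Hz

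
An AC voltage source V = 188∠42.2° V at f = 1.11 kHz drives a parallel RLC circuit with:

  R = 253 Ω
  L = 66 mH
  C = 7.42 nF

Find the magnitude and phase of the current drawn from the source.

Step 1 — Angular frequency: ω = 2π·f = 2π·1110 = 6974 rad/s.
Step 2 — Component impedances:
  R: Z = R = 253 Ω
  L: Z = jωL = j·6974·0.066 = 0 + j460.3 Ω
  C: Z = 1/(jωC) = -j/(ω·C) = 0 - j1.932e+04 Ω
Step 3 — Parallel combination: 1/Z_total = 1/R + 1/L + 1/C; Z_total = 196.4 + j105.4 Ω = 222.9∠28.2° Ω.
Step 4 — Source phasor: V = 188∠42.2° V = 139.3 + j126.3 V.
Step 5 — Ohm's law: I = V / Z_total = (139.3 + j126.3) / (196.4 + j105.4) = 0.8183 + j0.2038 A.
Step 6 — Convert to polar: |I| = 0.8433 A, ∠I = 14.0°.

I = 0.8433∠14.0° A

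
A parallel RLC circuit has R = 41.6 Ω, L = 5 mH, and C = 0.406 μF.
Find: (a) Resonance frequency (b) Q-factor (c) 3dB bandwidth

Step 1 — Resonance: ω₀ = 1/√(LC) = 1/√(0.005·4.06e-07) = 2.219e+04 rad/s.
Step 2 — f₀ = ω₀/(2π) = 3532 Hz.
Step 3 — Parallel Q: Q = R/(ω₀L) = 41.6/(2.219e+04·0.005) = 0.3749.
Step 4 — Bandwidth: Δω = ω₀/Q = 5.921e+04 rad/s; BW = Δω/(2π) = 9423 Hz.

(a) f₀ = 3532 Hz  (b) Q = 0.3749  (c) BW = 9423 Hz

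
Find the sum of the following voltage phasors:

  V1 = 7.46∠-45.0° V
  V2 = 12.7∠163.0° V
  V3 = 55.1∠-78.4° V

Step 1 — Convert each phasor to rectangular form:
  V1 = 7.46·(cos(-45.0°) + j·sin(-45.0°)) = 5.275 - j5.275 V
  V2 = 12.7·(cos(163.0°) + j·sin(163.0°)) = -12.15 + j3.713 V
  V3 = 55.1·(cos(-78.4°) + j·sin(-78.4°)) = 11.08 - j53.97 V
Step 2 — Sum components: V_total = 4.209 - j55.54 V.
Step 3 — Convert to polar: |V_total| = 55.7 V, ∠V_total = -85.7°.

V_total = 55.7∠-85.7° V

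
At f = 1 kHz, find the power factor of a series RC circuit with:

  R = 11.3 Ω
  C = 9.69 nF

Step 1 — Angular frequency: ω = 2π·f = 2π·1000 = 6283 rad/s.
Step 2 — Component impedances:
  R: Z = R = 11.3 Ω
  C: Z = 1/(jωC) = -j/(ω·C) = 0 - j1.642e+04 Ω
Step 3 — Series combination: Z_total = R + C = 11.3 - j1.642e+04 Ω = 1.642e+04∠-90.0° Ω.
Step 4 — Power factor: PF = cos(φ) = Re(Z)/|Z| = 11.3/16425 = 0.000688.
Step 5 — Type: Im(Z) = -1.642e+04 ⇒ leading (phase φ = -90.0°).

PF = 0.000688 (leading, φ = -90.0°)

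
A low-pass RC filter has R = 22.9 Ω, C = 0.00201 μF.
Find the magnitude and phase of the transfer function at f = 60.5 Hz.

Step 1 — Angular frequency: ω = 2π·60.5 = 380.1 rad/s.
Step 2 — Transfer function: H(jω) = 1/(1 + jωRC).
Step 3 — Denominator: 1 + jωRC = 1 + j·380.1·22.9·2.01e-09 = 1 + j1.75e-05.
Step 4 — H = 1 - j1.75e-05.
Step 5 — Magnitude: |H| = 1 (-0.0 dB); phase: φ = -0.0°.

|H| = 1 (-0.0 dB), φ = -0.0°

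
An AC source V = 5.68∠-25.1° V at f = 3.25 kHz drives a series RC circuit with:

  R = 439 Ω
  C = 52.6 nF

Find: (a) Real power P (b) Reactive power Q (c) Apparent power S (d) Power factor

Step 1 — Angular frequency: ω = 2π·f = 2π·3250 = 2.042e+04 rad/s.
Step 2 — Component impedances:
  R: Z = R = 439 Ω
  C: Z = 1/(jωC) = -j/(ω·C) = 0 - j931 Ω
Step 3 — Series combination: Z_total = R + C = 439 - j931 Ω = 1029∠-64.8° Ω.
Step 4 — Source phasor: V = 5.68∠-25.1° V = 5.144 - j2.409 V.
Step 5 — Current: I = V / Z = 0.004249 + j0.003522 A = 0.005518∠39.7° A.
Step 6 — Complex power: S = V·I* = 0.01337 - j0.02835 VA.
Step 7 — Real power: P = Re(S) = 0.01337 W.
Step 8 — Reactive power: Q = Im(S) = -0.02835 VAR.
Step 9 — Apparent power: |S| = 0.03134 VA.
Step 10 — Power factor: PF = P/|S| = 0.4265 (leading).

(a) P = 0.01337 W  (b) Q = -0.02835 VAR  (c) S = 0.03134 VA  (d) PF = 0.4265 (leading)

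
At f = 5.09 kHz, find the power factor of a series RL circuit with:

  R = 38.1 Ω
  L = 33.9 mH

Step 1 — Angular frequency: ω = 2π·f = 2π·5090 = 3.198e+04 rad/s.
Step 2 — Component impedances:
  R: Z = R = 38.1 Ω
  L: Z = jωL = j·3.198e+04·0.0339 = 0 + j1084 Ω
Step 3 — Series combination: Z_total = R + L = 38.1 + j1084 Ω = 1085∠88.0° Ω.
Step 4 — Power factor: PF = cos(φ) = Re(Z)/|Z| = 38.1/1085 = 0.03512.
Step 5 — Type: Im(Z) = 1084 ⇒ lagging (phase φ = 88.0°).

PF = 0.03512 (lagging, φ = 88.0°)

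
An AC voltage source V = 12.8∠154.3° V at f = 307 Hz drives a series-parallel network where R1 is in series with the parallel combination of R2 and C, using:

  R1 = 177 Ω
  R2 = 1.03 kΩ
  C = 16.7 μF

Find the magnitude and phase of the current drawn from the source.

Step 1 — Angular frequency: ω = 2π·f = 2π·307 = 1929 rad/s.
Step 2 — Component impedances:
  R1: Z = R = 177 Ω
  R2: Z = R = 1030 Ω
  C: Z = 1/(jωC) = -j/(ω·C) = 0 - j31.04 Ω
Step 3 — Parallel branch: R2 || C = 1/(1/R2 + 1/C) = 0.9348 - j31.01 Ω.
Step 4 — Series with R1: Z_total = R1 + (R2 || C) = 177.9 - j31.01 Ω = 180.6∠-9.9° Ω.
Step 5 — Source phasor: V = 12.8∠154.3° V = -11.53 + j5.551 V.
Step 6 — Ohm's law: I = V / Z_total = (-11.53 + j5.551) / (177.9 - j31.01) = -0.06819 + j0.01931 A.
Step 7 — Convert to polar: |I| = 0.07087 A, ∠I = 164.2°.

I = 0.07087∠164.2° A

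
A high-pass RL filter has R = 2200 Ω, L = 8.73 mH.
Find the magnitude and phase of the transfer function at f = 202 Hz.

Step 1 — Angular frequency: ω = 2π·202 = 1269 rad/s.
Step 2 — Transfer function: H(jω) = jωL/(R + jωL).
Step 3 — Numerator jωL = j·11.08; denominator R + jωL = 2200 + j11.08.
Step 4 — H = 2.536e-05 + j0.005036.
Step 5 — Magnitude: |H| = 0.005036 (-46.0 dB); phase: φ = 89.7°.

|H| = 0.005036 (-46.0 dB), φ = 89.7°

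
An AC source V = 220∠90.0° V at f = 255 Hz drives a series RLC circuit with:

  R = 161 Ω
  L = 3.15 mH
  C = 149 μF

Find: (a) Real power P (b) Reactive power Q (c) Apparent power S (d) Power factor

Step 1 — Angular frequency: ω = 2π·f = 2π·255 = 1602 rad/s.
Step 2 — Component impedances:
  R: Z = R = 161 Ω
  L: Z = jωL = j·1602·0.00315 = 0 + j5.047 Ω
  C: Z = 1/(jωC) = -j/(ω·C) = 0 - j4.189 Ω
Step 3 — Series combination: Z_total = R + L + C = 161 + j0.8581 Ω = 161∠0.3° Ω.
Step 4 — Source phasor: V = 220∠90.0° V = 0 + j220 V.
Step 5 — Current: I = V / Z = 0.007283 + j1.366 A = 1.366∠89.7° A.
Step 6 — Complex power: S = V·I* = 300.6 + j1.602 VA.
Step 7 — Real power: P = Re(S) = 300.6 W.
Step 8 — Reactive power: Q = Im(S) = 1.602 VAR.
Step 9 — Apparent power: |S| = 300.6 VA.
Step 10 — Power factor: PF = P/|S| = 1 (lagging).

(a) P = 300.6 W  (b) Q = 1.602 VAR  (c) S = 300.6 VA  (d) PF = 1 (lagging)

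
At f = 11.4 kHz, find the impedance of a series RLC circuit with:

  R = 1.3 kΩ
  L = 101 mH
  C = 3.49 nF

Step 1 — Angular frequency: ω = 2π·f = 2π·1.14e+04 = 7.163e+04 rad/s.
Step 2 — Component impedances:
  R: Z = R = 1300 Ω
  L: Z = jωL = j·7.163e+04·0.101 = 0 + j7234 Ω
  C: Z = 1/(jωC) = -j/(ω·C) = 0 - j4000 Ω
Step 3 — Series combination: Z_total = R + L + C = 1300 + j3234 Ω = 3486∠68.1° Ω.

Z = 1300 + j3234 Ω = 3486∠68.1° Ω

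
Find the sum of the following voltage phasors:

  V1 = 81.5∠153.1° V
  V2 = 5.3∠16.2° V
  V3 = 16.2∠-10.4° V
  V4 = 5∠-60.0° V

Step 1 — Convert each phasor to rectangular form:
  V1 = 81.5·(cos(153.1°) + j·sin(153.1°)) = -72.68 + j36.87 V
  V2 = 5.3·(cos(16.2°) + j·sin(16.2°)) = 5.09 + j1.479 V
  V3 = 16.2·(cos(-10.4°) + j·sin(-10.4°)) = 15.93 - j2.924 V
  V4 = 5·(cos(-60.0°) + j·sin(-60.0°)) = 2.5 - j4.33 V
Step 2 — Sum components: V_total = -49.16 + j31.1 V.
Step 3 — Convert to polar: |V_total| = 58.17 V, ∠V_total = 147.7°.

V_total = 58.17∠147.7° V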